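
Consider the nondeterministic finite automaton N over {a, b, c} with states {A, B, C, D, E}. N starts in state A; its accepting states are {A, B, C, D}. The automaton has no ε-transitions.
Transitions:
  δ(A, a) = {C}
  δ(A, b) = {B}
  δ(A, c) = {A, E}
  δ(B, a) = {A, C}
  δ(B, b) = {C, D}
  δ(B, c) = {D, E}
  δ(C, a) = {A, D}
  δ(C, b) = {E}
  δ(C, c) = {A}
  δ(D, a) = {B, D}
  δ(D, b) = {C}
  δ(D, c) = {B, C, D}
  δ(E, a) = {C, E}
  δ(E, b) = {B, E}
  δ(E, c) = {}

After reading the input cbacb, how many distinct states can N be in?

2

Start: {A}
read c: {A, E}
read b: {B, E}
read a: {A, C, E}
read c: {A, E}
read b: {B, E}
Final reachable set {B, E} has 2 states.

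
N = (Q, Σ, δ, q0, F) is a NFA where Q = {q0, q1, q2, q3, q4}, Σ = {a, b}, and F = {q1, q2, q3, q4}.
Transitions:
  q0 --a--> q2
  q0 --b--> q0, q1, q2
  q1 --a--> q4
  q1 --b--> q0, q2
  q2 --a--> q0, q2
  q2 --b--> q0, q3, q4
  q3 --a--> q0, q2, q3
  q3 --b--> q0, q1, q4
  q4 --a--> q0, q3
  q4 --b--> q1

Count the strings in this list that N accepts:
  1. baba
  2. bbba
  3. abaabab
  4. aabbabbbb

4

baba: accepted
bbba: accepted
abaabab: accepted
aabbabbbb: accepted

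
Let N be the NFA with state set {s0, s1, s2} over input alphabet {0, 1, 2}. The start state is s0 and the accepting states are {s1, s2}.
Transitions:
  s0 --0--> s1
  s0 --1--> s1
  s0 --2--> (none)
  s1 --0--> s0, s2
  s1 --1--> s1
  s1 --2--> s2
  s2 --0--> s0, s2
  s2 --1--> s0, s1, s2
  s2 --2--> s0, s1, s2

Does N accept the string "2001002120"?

rejected

Start: {s0}
read 2: {}
The reachable set is empty and stays empty for the remaining 9 symbols.
Reachable ∩ accepting = {} — empty.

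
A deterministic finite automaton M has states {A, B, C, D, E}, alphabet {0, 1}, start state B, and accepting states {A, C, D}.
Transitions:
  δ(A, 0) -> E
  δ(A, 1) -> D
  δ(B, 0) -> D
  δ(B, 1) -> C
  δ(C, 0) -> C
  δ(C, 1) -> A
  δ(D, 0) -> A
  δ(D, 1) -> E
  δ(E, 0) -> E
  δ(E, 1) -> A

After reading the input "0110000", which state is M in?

B --0--> D
D --1--> E
E --1--> A
A --0--> E
E --0--> E
E --0--> E
E --0--> E

E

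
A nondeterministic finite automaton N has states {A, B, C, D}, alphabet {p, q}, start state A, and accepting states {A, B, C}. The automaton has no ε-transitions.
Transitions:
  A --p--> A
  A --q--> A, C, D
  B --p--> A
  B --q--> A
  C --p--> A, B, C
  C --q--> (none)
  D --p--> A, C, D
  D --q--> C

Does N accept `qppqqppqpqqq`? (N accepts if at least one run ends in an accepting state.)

accepted

Start: {A}
read q: {A, C, D}
read p: {A, B, C, D}
read p: {A, B, C, D}
read q: {A, C, D}
read q: {A, C, D}
read p: {A, B, C, D}
read p: {A, B, C, D}
read q: {A, C, D}
read p: {A, B, C, D}
read q: {A, C, D}
read q: {A, C, D}
read q: {A, C, D}
Reachable ∩ accepting = {A, C} — nonempty.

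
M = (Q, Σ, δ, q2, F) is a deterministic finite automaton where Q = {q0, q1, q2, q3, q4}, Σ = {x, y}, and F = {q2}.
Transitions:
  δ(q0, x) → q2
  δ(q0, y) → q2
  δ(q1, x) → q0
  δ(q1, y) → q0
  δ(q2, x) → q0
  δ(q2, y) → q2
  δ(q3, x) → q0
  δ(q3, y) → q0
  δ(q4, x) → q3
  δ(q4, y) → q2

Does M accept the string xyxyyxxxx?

q2 --x--> q0
q0 --y--> q2
q2 --x--> q0
q0 --y--> q2
q2 --y--> q2
q2 --x--> q0
q0 --x--> q2
q2 --x--> q0
q0 --x--> q2
End in state q2, which is an accepting state.

accepted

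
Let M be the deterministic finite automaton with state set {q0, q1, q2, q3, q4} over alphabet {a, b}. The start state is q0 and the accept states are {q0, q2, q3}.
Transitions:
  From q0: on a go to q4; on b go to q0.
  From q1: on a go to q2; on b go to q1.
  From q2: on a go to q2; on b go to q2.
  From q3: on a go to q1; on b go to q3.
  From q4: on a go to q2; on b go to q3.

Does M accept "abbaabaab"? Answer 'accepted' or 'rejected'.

q0 --a--> q4
q4 --b--> q3
q3 --b--> q3
q3 --a--> q1
q1 --a--> q2
q2 --b--> q2
q2 --a--> q2
q2 --a--> q2
q2 --b--> q2
End in state q2, which is an accepting state.

accepted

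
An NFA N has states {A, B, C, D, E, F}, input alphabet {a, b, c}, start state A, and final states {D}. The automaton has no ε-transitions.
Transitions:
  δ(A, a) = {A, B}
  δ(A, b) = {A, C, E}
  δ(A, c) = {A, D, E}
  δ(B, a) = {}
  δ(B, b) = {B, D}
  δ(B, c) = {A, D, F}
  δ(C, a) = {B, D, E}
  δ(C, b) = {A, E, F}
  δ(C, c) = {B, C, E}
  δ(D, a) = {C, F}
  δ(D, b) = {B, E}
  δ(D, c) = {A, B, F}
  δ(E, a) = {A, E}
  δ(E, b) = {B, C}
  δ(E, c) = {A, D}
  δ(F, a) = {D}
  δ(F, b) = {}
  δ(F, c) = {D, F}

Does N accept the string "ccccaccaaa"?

accepted

Start: {A}
read c: {A, D, E}
read c: {A, B, D, E, F}
read c: {A, B, D, E, F}
read c: {A, B, D, E, F}
read a: {A, B, C, D, E, F}
read c: {A, B, C, D, E, F}
read c: {A, B, C, D, E, F}
read a: {A, B, C, D, E, F}
read a: {A, B, C, D, E, F}
read a: {A, B, C, D, E, F}
Reachable ∩ accepting = {D} — nonempty.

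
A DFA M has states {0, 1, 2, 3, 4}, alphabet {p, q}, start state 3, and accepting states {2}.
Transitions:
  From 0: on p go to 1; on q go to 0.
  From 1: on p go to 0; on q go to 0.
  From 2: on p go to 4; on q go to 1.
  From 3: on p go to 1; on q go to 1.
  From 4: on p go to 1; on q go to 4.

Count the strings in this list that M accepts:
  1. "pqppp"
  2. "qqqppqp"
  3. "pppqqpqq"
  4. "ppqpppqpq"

"pqppp": rejected
"qqqppqp": rejected
"pppqqpqq": rejected
"ppqpppqpq": rejected

0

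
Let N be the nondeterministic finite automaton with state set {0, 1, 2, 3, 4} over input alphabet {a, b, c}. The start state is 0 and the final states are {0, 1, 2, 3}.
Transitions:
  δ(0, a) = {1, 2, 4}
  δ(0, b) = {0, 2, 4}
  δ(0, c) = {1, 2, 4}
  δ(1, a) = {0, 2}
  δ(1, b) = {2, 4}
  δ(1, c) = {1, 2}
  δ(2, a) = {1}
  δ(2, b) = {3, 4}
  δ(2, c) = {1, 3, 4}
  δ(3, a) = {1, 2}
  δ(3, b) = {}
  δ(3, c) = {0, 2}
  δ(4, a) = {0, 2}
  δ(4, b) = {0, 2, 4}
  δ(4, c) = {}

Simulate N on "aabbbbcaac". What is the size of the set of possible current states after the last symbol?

Start: {0}
read a: {1, 2, 4}
read a: {0, 1, 2}
read b: {0, 2, 3, 4}
read b: {0, 2, 3, 4}
read b: {0, 2, 3, 4}
read b: {0, 2, 3, 4}
read c: {0, 1, 2, 3, 4}
read a: {0, 1, 2, 4}
read a: {0, 1, 2, 4}
read c: {1, 2, 3, 4}
Final reachable set {1, 2, 3, 4} has 4 states.

4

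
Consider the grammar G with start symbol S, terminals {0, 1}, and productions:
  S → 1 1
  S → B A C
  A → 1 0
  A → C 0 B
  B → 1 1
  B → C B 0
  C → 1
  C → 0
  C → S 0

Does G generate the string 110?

no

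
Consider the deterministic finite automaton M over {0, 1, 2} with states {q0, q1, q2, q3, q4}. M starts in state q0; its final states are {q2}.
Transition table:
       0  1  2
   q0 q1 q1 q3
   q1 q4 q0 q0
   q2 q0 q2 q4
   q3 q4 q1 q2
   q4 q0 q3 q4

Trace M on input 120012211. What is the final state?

q0 --1--> q1
q1 --2--> q0
q0 --0--> q1
q1 --0--> q4
q4 --1--> q3
q3 --2--> q2
q2 --2--> q4
q4 --1--> q3
q3 --1--> q1

q1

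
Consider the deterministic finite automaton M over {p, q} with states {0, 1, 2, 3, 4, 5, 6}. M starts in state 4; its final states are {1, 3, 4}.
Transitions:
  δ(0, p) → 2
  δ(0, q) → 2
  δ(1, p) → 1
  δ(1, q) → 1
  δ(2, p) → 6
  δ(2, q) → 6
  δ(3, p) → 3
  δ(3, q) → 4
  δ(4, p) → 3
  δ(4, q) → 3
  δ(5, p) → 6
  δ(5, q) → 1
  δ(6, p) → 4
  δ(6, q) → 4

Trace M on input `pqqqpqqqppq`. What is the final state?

4

4 --p--> 3
3 --q--> 4
4 --q--> 3
3 --q--> 4
4 --p--> 3
3 --q--> 4
4 --q--> 3
3 --q--> 4
4 --p--> 3
3 --p--> 3
3 --q--> 4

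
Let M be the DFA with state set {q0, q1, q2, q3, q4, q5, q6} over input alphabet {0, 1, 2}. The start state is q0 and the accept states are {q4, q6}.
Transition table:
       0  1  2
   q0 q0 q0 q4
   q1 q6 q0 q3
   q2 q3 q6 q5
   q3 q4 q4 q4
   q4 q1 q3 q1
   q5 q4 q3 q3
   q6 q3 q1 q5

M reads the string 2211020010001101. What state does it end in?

q0

q0 --2--> q4
q4 --2--> q1
q1 --1--> q0
q0 --1--> q0
q0 --0--> q0
q0 --2--> q4
q4 --0--> q1
q1 --0--> q6
q6 --1--> q1
q1 --0--> q6
q6 --0--> q3
q3 --0--> q4
q4 --1--> q3
q3 --1--> q4
q4 --0--> q1
q1 --1--> q0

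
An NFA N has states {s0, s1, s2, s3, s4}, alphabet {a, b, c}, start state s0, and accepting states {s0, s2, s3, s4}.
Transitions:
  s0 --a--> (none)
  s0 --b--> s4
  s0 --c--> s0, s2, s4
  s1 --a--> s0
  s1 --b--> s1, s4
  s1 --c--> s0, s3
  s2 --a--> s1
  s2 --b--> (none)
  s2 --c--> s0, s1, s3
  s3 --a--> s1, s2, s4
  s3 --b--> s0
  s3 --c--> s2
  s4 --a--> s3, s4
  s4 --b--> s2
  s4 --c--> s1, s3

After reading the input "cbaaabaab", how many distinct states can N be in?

4

Start: {s0}
read c: {s0, s2, s4}
read b: {s2, s4}
read a: {s1, s3, s4}
read a: {s0, s1, s2, s3, s4}
read a: {s0, s1, s2, s3, s4}
read b: {s0, s1, s2, s4}
read a: {s0, s1, s3, s4}
read a: {s0, s1, s2, s3, s4}
read b: {s0, s1, s2, s4}
Final reachable set {s0, s1, s2, s4} has 4 states.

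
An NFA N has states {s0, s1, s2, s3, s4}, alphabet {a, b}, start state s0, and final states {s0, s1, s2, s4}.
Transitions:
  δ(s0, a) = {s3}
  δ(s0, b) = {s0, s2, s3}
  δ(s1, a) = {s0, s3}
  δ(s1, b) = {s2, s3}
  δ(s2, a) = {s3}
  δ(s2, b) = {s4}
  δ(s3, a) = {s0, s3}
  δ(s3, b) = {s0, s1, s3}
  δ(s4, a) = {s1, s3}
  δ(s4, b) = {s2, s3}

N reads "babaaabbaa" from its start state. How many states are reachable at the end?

2

Start: {s0}
read b: {s0, s2, s3}
read a: {s0, s3}
read b: {s0, s1, s2, s3}
read a: {s0, s3}
read a: {s0, s3}
read a: {s0, s3}
read b: {s0, s1, s2, s3}
read b: {s0, s1, s2, s3, s4}
read a: {s0, s1, s3}
read a: {s0, s3}
Final reachable set {s0, s3} has 2 states.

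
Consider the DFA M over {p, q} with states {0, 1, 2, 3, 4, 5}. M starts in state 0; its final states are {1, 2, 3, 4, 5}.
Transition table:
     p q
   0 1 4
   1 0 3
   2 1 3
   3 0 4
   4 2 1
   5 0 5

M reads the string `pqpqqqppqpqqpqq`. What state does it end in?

0 --p--> 1
1 --q--> 3
3 --p--> 0
0 --q--> 4
4 --q--> 1
1 --q--> 3
3 --p--> 0
0 --p--> 1
1 --q--> 3
3 --p--> 0
0 --q--> 4
4 --q--> 1
1 --p--> 0
0 --q--> 4
4 --q--> 1

1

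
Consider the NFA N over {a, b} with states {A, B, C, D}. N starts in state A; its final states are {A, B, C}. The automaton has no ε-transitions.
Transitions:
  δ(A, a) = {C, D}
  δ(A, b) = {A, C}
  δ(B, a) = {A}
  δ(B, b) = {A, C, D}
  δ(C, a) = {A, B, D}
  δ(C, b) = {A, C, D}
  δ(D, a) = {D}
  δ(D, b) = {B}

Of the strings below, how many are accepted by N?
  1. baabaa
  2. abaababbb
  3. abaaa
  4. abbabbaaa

baabaa: accepted
abaababbb: accepted
abaaa: accepted
abbabbaaa: accepted

4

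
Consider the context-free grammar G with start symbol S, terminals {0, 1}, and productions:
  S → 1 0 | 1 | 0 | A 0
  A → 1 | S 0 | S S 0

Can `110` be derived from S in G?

no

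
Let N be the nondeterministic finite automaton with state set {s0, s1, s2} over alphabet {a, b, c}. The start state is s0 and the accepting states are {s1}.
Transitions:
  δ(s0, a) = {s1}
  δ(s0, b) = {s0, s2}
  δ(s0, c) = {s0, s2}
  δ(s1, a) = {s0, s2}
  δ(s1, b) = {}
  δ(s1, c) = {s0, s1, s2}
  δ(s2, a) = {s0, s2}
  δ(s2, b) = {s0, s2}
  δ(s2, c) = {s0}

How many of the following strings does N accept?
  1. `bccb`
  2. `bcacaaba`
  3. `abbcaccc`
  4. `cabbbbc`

`bccb`: rejected
`bcacaaba`: accepted
`abbcaccc`: rejected
`cabbbbc`: rejected

1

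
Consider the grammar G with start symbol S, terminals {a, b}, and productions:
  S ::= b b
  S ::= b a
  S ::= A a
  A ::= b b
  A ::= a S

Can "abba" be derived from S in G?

yes

S ⇒ Aa ⇒ aSa ⇒ abba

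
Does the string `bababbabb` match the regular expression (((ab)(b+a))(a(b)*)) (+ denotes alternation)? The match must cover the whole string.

No split of bababbabb into u·v has ((ab)(b+a)) matching u and (a(b)*) matching v.

no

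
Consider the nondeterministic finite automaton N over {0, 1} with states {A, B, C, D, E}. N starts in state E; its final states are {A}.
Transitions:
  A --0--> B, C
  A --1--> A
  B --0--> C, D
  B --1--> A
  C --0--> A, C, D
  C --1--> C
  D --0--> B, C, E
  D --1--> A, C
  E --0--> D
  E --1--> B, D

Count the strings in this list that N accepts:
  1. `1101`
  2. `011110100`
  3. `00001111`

`1101`: accepted
`011110100`: accepted
`00001111`: accepted

3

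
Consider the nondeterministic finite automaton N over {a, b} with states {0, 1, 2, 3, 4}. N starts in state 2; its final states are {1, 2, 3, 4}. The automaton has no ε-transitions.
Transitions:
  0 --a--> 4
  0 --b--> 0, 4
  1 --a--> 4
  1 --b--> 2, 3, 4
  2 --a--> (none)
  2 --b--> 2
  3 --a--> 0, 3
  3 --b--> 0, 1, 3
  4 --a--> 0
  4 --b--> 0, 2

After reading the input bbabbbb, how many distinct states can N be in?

Start: {2}
read b: {2}
read b: {2}
read a: {}
The reachable set is empty and stays empty for the remaining 4 symbols.
Final reachable set {} has 0 states.

0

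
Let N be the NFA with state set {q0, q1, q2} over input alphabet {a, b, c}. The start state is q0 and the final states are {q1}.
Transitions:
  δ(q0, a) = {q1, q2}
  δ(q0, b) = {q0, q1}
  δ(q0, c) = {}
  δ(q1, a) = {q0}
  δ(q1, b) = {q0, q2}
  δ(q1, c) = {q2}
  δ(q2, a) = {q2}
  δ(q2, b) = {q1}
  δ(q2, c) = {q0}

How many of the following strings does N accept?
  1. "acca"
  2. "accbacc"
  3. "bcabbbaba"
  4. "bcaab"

"acca": accepted
"accbacc": rejected
"bcabbbaba": accepted
"bcaab": accepted

3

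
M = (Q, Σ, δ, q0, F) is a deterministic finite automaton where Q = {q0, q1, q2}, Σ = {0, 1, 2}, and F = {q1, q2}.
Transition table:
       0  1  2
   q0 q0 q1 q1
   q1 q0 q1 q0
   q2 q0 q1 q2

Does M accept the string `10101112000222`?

q0 --1--> q1
q1 --0--> q0
q0 --1--> q1
q1 --0--> q0
q0 --1--> q1
q1 --1--> q1
q1 --1--> q1
q1 --2--> q0
q0 --0--> q0
q0 --0--> q0
q0 --0--> q0
q0 --2--> q1
q1 --2--> q0
q0 --2--> q1
End in state q1, which is an accepting state.

accepted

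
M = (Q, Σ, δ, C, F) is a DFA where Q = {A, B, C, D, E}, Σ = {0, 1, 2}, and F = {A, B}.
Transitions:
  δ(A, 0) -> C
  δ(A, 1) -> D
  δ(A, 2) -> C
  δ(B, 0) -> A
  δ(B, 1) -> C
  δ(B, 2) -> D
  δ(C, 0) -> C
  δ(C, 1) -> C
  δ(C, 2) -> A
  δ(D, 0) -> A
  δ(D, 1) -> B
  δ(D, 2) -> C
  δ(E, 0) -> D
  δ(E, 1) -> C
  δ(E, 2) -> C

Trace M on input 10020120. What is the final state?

C --1--> C
C --0--> C
C --0--> C
C --2--> A
A --0--> C
C --1--> C
C --2--> A
A --0--> C

C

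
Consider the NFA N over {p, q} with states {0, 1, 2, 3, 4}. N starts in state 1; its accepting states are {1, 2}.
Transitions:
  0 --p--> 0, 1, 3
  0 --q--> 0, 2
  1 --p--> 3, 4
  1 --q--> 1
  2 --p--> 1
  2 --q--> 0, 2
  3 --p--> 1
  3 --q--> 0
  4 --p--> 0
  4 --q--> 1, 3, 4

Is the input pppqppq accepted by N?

accepted

Start: {1}
read p: {3, 4}
read p: {0, 1}
read p: {0, 1, 3, 4}
read q: {0, 1, 2, 3, 4}
read p: {0, 1, 3, 4}
read p: {0, 1, 3, 4}
read q: {0, 1, 2, 3, 4}
Reachable ∩ accepting = {1, 2} — nonempty.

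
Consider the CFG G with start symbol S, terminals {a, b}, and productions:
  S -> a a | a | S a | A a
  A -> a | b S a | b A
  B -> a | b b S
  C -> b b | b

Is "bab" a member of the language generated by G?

no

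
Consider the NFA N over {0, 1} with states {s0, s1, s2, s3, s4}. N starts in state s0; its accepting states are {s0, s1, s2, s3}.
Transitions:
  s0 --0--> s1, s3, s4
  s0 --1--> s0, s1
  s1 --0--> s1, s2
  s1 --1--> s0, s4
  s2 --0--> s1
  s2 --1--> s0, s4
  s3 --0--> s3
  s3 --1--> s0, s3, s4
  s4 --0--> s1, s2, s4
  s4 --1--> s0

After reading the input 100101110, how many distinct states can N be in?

Start: {s0}
read 1: {s0, s1}
read 0: {s1, s2, s3, s4}
read 0: {s1, s2, s3, s4}
read 1: {s0, s3, s4}
read 0: {s1, s2, s3, s4}
read 1: {s0, s3, s4}
read 1: {s0, s1, s3, s4}
read 1: {s0, s1, s3, s4}
read 0: {s1, s2, s3, s4}
Final reachable set {s1, s2, s3, s4} has 4 states.

4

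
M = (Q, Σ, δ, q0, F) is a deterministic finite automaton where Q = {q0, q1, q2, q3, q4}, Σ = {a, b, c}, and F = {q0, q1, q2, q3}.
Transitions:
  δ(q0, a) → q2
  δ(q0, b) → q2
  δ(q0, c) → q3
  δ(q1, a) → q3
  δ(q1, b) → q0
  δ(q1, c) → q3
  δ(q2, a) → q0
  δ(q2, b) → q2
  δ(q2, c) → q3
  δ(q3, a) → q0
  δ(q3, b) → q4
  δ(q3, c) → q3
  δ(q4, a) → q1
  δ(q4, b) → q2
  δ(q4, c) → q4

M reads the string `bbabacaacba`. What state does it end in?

q0 --b--> q2
q2 --b--> q2
q2 --a--> q0
q0 --b--> q2
q2 --a--> q0
q0 --c--> q3
q3 --a--> q0
q0 --a--> q2
q2 --c--> q3
q3 --b--> q4
q4 --a--> q1

q1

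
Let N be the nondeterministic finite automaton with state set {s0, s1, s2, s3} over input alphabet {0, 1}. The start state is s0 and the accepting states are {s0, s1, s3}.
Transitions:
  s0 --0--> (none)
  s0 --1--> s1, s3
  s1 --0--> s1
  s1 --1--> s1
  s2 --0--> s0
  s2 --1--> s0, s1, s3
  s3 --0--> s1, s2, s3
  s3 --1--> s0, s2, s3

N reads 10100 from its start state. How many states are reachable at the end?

Start: {s0}
read 1: {s1, s3}
read 0: {s1, s2, s3}
read 1: {s0, s1, s2, s3}
read 0: {s0, s1, s2, s3}
read 0: {s0, s1, s2, s3}
Final reachable set {s0, s1, s2, s3} has 4 states.

4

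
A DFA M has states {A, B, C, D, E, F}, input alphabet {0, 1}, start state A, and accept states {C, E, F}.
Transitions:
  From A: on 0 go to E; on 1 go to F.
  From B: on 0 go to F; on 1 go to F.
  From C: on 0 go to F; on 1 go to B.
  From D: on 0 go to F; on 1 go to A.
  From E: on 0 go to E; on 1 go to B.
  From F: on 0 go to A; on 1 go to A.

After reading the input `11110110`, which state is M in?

A

A --1--> F
F --1--> A
A --1--> F
F --1--> A
A --0--> E
E --1--> B
B --1--> F
F --0--> A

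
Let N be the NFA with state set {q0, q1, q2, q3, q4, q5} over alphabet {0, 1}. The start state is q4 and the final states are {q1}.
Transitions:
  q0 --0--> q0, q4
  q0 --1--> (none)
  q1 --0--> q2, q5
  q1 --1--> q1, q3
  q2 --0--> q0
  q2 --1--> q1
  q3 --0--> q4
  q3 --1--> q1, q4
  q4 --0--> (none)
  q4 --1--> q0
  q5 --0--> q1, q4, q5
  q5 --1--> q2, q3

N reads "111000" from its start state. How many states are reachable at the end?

0

Start: {q4}
read 1: {q0}
read 1: {}
The reachable set is empty and stays empty for the remaining 4 symbols.
Final reachable set {} has 0 states.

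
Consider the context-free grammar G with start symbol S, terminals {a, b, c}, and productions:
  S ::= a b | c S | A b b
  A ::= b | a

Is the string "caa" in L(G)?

no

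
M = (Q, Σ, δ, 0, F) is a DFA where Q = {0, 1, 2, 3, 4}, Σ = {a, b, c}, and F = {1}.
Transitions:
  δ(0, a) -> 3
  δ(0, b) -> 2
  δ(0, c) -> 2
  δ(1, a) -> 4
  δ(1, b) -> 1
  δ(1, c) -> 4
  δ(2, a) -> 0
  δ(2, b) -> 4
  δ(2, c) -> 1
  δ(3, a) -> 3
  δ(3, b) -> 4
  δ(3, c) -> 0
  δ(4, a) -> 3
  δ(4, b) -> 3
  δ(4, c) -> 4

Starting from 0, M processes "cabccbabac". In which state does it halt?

0 --c--> 2
2 --a--> 0
0 --b--> 2
2 --c--> 1
1 --c--> 4
4 --b--> 3
3 --a--> 3
3 --b--> 4
4 --a--> 3
3 --c--> 0

0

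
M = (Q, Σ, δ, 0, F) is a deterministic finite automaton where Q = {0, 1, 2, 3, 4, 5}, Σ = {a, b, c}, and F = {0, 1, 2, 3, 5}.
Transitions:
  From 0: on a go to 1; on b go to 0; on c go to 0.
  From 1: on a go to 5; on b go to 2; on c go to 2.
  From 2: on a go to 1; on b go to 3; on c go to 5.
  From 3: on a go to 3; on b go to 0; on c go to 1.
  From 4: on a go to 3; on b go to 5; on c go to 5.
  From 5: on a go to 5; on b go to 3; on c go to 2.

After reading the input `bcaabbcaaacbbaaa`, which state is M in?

5

0 --b--> 0
0 --c--> 0
0 --a--> 1
1 --a--> 5
5 --b--> 3
3 --b--> 0
0 --c--> 0
0 --a--> 1
1 --a--> 5
5 --a--> 5
5 --c--> 2
2 --b--> 3
3 --b--> 0
0 --a--> 1
1 --a--> 5
5 --a--> 5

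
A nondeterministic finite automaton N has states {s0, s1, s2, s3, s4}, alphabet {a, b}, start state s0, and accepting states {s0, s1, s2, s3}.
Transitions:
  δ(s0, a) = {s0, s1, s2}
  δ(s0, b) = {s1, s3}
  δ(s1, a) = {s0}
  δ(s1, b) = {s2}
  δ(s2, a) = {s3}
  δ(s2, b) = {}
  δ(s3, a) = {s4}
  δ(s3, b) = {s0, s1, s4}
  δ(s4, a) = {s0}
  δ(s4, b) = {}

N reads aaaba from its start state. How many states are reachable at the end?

Start: {s0}
read a: {s0, s1, s2}
read a: {s0, s1, s2, s3}
read a: {s0, s1, s2, s3, s4}
read b: {s0, s1, s2, s3, s4}
read a: {s0, s1, s2, s3, s4}
Final reachable set {s0, s1, s2, s3, s4} has 5 states.

5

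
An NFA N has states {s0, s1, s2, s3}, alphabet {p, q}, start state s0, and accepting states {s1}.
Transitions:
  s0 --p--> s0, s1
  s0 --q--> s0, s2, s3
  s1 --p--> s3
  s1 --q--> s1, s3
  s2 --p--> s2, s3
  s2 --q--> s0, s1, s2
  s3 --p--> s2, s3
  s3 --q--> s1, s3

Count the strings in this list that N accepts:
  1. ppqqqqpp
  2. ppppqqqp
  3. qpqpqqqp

3

ppqqqqpp: accepted
ppppqqqp: accepted
qpqpqqqp: accepted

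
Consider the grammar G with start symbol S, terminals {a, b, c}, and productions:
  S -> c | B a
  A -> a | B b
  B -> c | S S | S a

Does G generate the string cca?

yes

S ⇒ Ba ⇒ SSa ⇒ cSa ⇒ cca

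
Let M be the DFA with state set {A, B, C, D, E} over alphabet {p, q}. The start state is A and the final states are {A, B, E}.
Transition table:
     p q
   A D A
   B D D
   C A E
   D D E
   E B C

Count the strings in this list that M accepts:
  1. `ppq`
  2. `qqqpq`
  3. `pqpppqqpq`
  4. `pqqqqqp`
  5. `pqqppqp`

`ppq`: accepted
`qqqpq`: accepted
`pqpppqqpq`: accepted
`pqqqqqp`: accepted
`pqqppqp`: accepted

5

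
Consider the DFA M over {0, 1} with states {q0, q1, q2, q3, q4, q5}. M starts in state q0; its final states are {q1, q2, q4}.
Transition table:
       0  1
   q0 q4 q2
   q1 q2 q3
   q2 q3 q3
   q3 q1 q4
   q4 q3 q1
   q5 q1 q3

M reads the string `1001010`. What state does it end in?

q1

q0 --1--> q2
q2 --0--> q3
q3 --0--> q1
q1 --1--> q3
q3 --0--> q1
q1 --1--> q3
q3 --0--> q1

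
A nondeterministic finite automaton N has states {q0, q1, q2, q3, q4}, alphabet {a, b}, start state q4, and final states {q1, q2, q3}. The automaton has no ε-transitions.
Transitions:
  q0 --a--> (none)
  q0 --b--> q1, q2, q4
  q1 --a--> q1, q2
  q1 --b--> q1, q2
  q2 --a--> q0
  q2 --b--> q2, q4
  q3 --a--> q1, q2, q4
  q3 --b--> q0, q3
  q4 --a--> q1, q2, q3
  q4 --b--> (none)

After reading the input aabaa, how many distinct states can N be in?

4

Start: {q4}
read a: {q1, q2, q3}
read a: {q0, q1, q2, q4}
read b: {q1, q2, q4}
read a: {q0, q1, q2, q3}
read a: {q0, q1, q2, q4}
Final reachable set {q0, q1, q2, q4} has 4 states.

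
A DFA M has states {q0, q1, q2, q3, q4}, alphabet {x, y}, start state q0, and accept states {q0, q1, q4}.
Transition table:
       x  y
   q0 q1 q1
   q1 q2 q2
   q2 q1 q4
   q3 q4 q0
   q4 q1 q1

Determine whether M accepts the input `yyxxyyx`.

rejected

q0 --y--> q1
q1 --y--> q2
q2 --x--> q1
q1 --x--> q2
q2 --y--> q4
q4 --y--> q1
q1 --x--> q2
End in state q2, which is not an accepting state.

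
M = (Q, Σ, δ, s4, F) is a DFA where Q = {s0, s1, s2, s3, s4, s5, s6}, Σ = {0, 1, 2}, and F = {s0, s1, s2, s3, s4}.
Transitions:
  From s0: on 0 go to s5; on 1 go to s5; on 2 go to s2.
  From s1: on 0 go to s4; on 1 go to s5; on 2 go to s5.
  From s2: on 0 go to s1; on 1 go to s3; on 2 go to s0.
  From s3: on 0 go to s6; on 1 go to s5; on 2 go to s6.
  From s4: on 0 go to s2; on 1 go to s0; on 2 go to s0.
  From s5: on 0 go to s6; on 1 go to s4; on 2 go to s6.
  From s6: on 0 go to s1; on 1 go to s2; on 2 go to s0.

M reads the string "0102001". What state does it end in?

s4 --0--> s2
s2 --1--> s3
s3 --0--> s6
s6 --2--> s0
s0 --0--> s5
s5 --0--> s6
s6 --1--> s2

s2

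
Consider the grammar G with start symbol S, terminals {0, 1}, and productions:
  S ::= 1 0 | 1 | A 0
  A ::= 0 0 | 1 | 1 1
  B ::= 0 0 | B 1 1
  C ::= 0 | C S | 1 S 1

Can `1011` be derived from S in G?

no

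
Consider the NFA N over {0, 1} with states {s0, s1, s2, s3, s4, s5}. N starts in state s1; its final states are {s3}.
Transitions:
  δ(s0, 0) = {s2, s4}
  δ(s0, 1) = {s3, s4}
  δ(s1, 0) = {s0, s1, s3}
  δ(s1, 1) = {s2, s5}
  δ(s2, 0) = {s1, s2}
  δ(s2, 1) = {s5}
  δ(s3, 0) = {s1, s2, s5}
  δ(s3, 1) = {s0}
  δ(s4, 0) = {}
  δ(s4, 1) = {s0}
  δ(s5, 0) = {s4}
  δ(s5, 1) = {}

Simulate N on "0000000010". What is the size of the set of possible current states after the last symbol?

4

Start: {s1}
read 0: {s0, s1, s3}
read 0: {s0, s1, s2, s3, s4, s5}
read 0: {s0, s1, s2, s3, s4, s5}
read 0: {s0, s1, s2, s3, s4, s5}
read 0: {s0, s1, s2, s3, s4, s5}
read 0: {s0, s1, s2, s3, s4, s5}
read 0: {s0, s1, s2, s3, s4, s5}
read 0: {s0, s1, s2, s3, s4, s5}
read 1: {s0, s2, s3, s4, s5}
read 0: {s1, s2, s4, s5}
Final reachable set {s1, s2, s4, s5} has 4 states.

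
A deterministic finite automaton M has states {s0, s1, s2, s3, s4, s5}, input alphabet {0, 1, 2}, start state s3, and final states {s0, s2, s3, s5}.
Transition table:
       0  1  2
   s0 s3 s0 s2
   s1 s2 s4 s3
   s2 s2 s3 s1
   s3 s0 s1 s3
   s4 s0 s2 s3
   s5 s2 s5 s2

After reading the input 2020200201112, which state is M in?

s3 --2--> s3
s3 --0--> s0
s0 --2--> s2
s2 --0--> s2
s2 --2--> s1
s1 --0--> s2
s2 --0--> s2
s2 --2--> s1
s1 --0--> s2
s2 --1--> s3
s3 --1--> s1
s1 --1--> s4
s4 --2--> s3

s3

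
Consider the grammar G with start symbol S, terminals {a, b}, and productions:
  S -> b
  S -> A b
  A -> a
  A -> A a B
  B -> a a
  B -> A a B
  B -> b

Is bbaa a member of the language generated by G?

no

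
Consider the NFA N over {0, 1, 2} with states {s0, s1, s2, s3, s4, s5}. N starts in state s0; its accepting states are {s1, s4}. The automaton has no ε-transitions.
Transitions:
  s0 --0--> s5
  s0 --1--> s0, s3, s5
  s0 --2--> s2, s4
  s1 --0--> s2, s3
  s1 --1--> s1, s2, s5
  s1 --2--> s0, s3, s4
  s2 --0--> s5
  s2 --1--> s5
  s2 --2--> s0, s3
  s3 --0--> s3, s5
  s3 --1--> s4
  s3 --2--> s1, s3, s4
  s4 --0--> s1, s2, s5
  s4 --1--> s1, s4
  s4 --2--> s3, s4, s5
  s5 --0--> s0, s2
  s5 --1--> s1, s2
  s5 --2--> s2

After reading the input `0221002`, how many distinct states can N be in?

5

Start: {s0}
read 0: {s5}
read 2: {s2}
read 2: {s0, s3}
read 1: {s0, s3, s4, s5}
read 0: {s0, s1, s2, s3, s5}
read 0: {s0, s2, s3, s5}
read 2: {s0, s1, s2, s3, s4}
Final reachable set {s0, s1, s2, s3, s4} has 5 states.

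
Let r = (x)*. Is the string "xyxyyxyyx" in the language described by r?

no

xyxyyxyyx cannot be split into zero or more pieces each matching x.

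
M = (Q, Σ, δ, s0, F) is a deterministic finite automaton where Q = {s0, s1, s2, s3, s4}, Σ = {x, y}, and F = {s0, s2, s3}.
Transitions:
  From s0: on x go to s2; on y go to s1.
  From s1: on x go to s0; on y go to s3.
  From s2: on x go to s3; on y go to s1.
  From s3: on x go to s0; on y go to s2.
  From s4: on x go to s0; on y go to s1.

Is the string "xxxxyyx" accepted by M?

s0 --x--> s2
s2 --x--> s3
s3 --x--> s0
s0 --x--> s2
s2 --y--> s1
s1 --y--> s3
s3 --x--> s0
End in state s0, which is an accepting state.

accepted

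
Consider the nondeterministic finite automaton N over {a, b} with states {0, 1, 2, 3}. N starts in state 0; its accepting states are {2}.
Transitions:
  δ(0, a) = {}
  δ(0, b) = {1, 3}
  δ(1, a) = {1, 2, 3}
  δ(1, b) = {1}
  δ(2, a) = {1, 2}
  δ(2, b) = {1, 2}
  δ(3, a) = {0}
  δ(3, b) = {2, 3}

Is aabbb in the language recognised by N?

Start: {0}
read a: {}
The reachable set is empty and stays empty for the remaining 4 symbols.
Reachable ∩ accepting = {} — empty.

rejected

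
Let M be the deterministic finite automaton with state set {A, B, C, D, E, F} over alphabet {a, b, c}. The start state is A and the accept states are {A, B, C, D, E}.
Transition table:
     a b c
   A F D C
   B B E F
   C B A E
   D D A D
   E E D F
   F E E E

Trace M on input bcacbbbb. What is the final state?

A --b--> D
D --c--> D
D --a--> D
D --c--> D
D --b--> A
A --b--> D
D --b--> A
A --b--> D

D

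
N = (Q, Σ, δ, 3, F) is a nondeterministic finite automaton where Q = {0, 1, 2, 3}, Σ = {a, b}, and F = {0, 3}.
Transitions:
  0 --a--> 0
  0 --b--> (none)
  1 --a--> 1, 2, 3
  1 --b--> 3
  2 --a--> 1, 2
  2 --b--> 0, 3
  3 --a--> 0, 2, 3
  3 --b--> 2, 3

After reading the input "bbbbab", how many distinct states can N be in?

Start: {3}
read b: {2, 3}
read b: {0, 2, 3}
read b: {0, 2, 3}
read b: {0, 2, 3}
read a: {0, 1, 2, 3}
read b: {0, 2, 3}
Final reachable set {0, 2, 3} has 3 states.

3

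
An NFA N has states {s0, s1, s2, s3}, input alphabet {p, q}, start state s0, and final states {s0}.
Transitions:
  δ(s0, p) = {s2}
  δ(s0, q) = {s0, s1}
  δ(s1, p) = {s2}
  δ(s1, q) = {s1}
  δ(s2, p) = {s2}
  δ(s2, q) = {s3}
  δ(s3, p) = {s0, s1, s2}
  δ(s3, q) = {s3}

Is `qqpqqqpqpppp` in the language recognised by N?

Start: {s0}
read q: {s0, s1}
read q: {s0, s1}
read p: {s2}
read q: {s3}
read q: {s3}
read q: {s3}
read p: {s0, s1, s2}
read q: {s0, s1, s3}
read p: {s0, s1, s2}
read p: {s2}
read p: {s2}
read p: {s2}
Reachable ∩ accepting = {} — empty.

rejected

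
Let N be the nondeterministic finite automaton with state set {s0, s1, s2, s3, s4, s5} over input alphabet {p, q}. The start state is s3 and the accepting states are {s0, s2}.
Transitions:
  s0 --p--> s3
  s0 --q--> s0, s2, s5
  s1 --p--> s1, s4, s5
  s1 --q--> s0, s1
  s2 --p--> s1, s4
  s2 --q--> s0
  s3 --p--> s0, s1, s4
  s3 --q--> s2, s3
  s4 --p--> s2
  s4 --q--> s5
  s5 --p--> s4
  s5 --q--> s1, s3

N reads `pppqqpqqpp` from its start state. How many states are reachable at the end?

Start: {s3}
read p: {s0, s1, s4}
read p: {s1, s2, s3, s4, s5}
read p: {s0, s1, s2, s4, s5}
read q: {s0, s1, s2, s3, s5}
read q: {s0, s1, s2, s3, s5}
read p: {s0, s1, s3, s4, s5}
read q: {s0, s1, s2, s3, s5}
read q: {s0, s1, s2, s3, s5}
read p: {s0, s1, s3, s4, s5}
read p: {s0, s1, s2, s3, s4, s5}
Final reachable set {s0, s1, s2, s3, s4, s5} has 6 states.

6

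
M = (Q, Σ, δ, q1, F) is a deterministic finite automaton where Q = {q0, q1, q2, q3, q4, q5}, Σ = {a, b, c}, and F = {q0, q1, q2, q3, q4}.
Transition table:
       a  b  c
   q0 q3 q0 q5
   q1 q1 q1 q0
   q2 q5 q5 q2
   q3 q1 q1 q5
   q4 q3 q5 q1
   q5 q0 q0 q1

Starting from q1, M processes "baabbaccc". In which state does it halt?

q1 --b--> q1
q1 --a--> q1
q1 --a--> q1
q1 --b--> q1
q1 --b--> q1
q1 --a--> q1
q1 --c--> q0
q0 --c--> q5
q5 --c--> q1

q1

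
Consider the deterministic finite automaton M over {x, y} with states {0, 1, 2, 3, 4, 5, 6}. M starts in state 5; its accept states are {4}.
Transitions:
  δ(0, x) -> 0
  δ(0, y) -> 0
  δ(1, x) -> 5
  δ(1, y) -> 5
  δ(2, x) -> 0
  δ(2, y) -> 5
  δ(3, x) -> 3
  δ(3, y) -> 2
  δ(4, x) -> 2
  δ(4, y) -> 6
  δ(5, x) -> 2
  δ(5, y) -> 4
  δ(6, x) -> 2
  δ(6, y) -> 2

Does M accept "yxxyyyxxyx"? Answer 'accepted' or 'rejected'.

rejected

5 --y--> 4
4 --x--> 2
2 --x--> 0
0 --y--> 0
0 --y--> 0
0 --y--> 0
0 --x--> 0
0 --x--> 0
0 --y--> 0
0 --x--> 0
End in state 0, which is not an accepting state.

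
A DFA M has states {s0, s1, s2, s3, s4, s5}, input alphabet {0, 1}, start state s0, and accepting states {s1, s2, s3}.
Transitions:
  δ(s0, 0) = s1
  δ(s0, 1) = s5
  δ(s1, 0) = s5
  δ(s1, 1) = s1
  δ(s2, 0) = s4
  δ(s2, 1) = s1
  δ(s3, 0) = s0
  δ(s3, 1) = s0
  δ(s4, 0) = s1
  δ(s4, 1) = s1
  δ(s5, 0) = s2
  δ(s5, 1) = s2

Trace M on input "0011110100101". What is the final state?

s0 --0--> s1
s1 --0--> s5
s5 --1--> s2
s2 --1--> s1
s1 --1--> s1
s1 --1--> s1
s1 --0--> s5
s5 --1--> s2
s2 --0--> s4
s4 --0--> s1
s1 --1--> s1
s1 --0--> s5
s5 --1--> s2

s2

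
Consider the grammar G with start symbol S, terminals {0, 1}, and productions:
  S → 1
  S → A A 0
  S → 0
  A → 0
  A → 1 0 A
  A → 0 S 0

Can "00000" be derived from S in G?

S ⇒ AA0 ⇒ 0S0A0 ⇒ 000A0 ⇒ 00000

yes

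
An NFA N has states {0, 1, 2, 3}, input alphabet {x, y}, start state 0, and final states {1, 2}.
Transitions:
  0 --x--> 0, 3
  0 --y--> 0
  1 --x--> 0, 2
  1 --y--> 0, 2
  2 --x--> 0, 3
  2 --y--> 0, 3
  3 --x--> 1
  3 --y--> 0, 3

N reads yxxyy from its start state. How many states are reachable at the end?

2

Start: {0}
read y: {0}
read x: {0, 3}
read x: {0, 1, 3}
read y: {0, 2, 3}
read y: {0, 3}
Final reachable set {0, 3} has 2 states.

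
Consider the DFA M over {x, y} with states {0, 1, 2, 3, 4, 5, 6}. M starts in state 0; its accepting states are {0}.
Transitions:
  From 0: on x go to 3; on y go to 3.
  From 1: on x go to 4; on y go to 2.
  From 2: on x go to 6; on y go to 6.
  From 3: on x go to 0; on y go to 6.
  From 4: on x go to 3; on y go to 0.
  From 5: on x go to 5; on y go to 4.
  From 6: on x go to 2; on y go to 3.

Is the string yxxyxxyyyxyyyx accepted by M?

accepted

0 --y--> 3
3 --x--> 0
0 --x--> 3
3 --y--> 6
6 --x--> 2
2 --x--> 6
6 --y--> 3
3 --y--> 6
6 --y--> 3
3 --x--> 0
0 --y--> 3
3 --y--> 6
6 --y--> 3
3 --x--> 0
End in state 0, which is an accepting state.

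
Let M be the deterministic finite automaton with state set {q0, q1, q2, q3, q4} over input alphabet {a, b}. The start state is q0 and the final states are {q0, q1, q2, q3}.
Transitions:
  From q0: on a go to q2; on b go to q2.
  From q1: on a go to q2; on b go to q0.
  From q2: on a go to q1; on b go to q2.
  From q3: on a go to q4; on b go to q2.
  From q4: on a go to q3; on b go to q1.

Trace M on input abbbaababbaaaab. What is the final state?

q2

q0 --a--> q2
q2 --b--> q2
q2 --b--> q2
q2 --b--> q2
q2 --a--> q1
q1 --a--> q2
q2 --b--> q2
q2 --a--> q1
q1 --b--> q0
q0 --b--> q2
q2 --a--> q1
q1 --a--> q2
q2 --a--> q1
q1 --a--> q2
q2 --b--> q2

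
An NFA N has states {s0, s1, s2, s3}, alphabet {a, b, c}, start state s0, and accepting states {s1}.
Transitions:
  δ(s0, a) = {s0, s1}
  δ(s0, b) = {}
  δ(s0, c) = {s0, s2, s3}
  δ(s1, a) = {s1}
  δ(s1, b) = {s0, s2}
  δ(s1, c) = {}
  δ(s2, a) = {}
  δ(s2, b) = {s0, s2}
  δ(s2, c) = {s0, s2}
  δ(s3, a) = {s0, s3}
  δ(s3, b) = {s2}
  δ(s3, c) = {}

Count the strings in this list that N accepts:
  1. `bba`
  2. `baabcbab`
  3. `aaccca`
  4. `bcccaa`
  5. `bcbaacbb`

1

`bba`: rejected
`baabcbab`: rejected
`aaccca`: accepted
`bcccaa`: rejected
`bcbaacbb`: rejected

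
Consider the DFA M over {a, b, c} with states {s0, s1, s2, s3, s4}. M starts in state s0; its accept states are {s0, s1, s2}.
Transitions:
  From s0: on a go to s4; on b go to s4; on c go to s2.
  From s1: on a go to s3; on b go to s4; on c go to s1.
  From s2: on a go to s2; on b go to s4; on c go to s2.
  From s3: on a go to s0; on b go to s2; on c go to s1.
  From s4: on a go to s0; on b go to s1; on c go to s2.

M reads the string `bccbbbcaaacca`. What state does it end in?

s0 --b--> s4
s4 --c--> s2
s2 --c--> s2
s2 --b--> s4
s4 --b--> s1
s1 --b--> s4
s4 --c--> s2
s2 --a--> s2
s2 --a--> s2
s2 --a--> s2
s2 --c--> s2
s2 --c--> s2
s2 --a--> s2

s2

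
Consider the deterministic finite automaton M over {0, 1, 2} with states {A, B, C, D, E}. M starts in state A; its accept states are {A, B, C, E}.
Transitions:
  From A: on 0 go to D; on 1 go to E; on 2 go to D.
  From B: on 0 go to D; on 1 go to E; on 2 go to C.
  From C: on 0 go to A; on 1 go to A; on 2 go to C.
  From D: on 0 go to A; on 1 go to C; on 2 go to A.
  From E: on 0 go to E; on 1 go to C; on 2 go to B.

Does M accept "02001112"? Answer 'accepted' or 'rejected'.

rejected

A --0--> D
D --2--> A
A --0--> D
D --0--> A
A --1--> E
E --1--> C
C --1--> A
A --2--> D
End in state D, which is not an accepting state.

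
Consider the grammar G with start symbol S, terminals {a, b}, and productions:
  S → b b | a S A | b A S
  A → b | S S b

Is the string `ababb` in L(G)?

no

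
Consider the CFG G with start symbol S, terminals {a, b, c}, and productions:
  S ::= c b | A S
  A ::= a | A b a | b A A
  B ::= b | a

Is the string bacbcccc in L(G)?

no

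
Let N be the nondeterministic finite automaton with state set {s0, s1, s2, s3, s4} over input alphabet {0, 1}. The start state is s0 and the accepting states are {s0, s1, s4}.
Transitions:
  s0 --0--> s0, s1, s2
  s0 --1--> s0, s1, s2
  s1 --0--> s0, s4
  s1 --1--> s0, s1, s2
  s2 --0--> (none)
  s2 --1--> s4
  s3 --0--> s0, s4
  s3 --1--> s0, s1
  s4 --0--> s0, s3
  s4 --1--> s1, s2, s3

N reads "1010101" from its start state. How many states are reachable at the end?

Start: {s0}
read 1: {s0, s1, s2}
read 0: {s0, s1, s2, s4}
read 1: {s0, s1, s2, s3, s4}
read 0: {s0, s1, s2, s3, s4}
read 1: {s0, s1, s2, s3, s4}
read 0: {s0, s1, s2, s3, s4}
read 1: {s0, s1, s2, s3, s4}
Final reachable set {s0, s1, s2, s3, s4} has 5 states.

5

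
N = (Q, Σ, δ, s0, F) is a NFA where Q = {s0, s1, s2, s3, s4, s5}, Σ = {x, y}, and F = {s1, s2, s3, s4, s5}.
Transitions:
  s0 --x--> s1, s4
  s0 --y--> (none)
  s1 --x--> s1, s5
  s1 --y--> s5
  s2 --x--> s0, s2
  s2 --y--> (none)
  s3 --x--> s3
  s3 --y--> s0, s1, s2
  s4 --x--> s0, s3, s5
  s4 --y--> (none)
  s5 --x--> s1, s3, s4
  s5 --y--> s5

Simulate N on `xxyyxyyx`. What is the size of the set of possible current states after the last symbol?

Start: {s0}
read x: {s1, s4}
read x: {s0, s1, s3, s5}
read y: {s0, s1, s2, s5}
read y: {s5}
read x: {s1, s3, s4}
read y: {s0, s1, s2, s5}
read y: {s5}
read x: {s1, s3, s4}
Final reachable set {s1, s3, s4} has 3 states.

3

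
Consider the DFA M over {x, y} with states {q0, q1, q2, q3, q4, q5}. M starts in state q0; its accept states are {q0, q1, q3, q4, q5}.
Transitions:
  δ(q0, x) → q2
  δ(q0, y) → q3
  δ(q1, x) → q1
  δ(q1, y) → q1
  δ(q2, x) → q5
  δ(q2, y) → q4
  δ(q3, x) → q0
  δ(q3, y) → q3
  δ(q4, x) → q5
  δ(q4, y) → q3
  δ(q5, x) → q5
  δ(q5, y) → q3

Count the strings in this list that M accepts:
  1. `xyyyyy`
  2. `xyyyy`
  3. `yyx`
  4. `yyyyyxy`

`xyyyyy`: accepted
`xyyyy`: accepted
`yyx`: accepted
`yyyyyxy`: accepted

4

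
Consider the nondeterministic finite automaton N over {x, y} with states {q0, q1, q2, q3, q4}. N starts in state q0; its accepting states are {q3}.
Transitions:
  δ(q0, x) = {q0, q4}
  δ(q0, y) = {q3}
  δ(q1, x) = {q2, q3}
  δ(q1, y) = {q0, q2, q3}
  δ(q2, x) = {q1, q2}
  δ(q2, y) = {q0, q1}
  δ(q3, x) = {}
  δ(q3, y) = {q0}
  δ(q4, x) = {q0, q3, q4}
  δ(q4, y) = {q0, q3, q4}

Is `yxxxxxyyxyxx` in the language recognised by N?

Start: {q0}
read y: {q3}
read x: {}
The reachable set is empty and stays empty for the remaining 10 symbols.
Reachable ∩ accepting = {} — empty.

rejected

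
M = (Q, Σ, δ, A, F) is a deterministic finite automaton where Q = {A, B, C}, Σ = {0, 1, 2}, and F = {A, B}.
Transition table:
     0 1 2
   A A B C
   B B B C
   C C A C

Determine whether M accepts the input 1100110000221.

accepted

A --1--> B
B --1--> B
B --0--> B
B --0--> B
B --1--> B
B --1--> B
B --0--> B
B --0--> B
B --0--> B
B --0--> B
B --2--> C
C --2--> C
C --1--> A
End in state A, which is an accepting state.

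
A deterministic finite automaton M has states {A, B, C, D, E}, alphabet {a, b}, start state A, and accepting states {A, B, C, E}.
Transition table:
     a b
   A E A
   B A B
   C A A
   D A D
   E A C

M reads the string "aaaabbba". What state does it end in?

E

A --a--> E
E --a--> A
A --a--> E
E --a--> A
A --b--> A
A --b--> A
A --b--> A
A --a--> E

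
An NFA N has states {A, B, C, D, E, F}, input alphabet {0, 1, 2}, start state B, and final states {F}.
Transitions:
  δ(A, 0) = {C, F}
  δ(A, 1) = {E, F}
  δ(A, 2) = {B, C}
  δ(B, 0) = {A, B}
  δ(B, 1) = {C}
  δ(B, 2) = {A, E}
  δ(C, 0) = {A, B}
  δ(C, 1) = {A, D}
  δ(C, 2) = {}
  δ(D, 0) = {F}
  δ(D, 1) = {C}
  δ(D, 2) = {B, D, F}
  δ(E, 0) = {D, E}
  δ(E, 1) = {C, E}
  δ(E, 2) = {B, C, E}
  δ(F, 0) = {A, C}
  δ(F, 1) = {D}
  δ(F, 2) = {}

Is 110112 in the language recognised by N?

rejected

Start: {B}
read 1: {C}
read 1: {A, D}
read 0: {C, F}
read 1: {A, D}
read 1: {C, E, F}
read 2: {B, C, E}
Reachable ∩ accepting = {} — empty.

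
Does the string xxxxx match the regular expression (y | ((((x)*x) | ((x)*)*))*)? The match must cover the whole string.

yes

The right alternative ((((x)*x)|((x)*)*))* matches xxxxx.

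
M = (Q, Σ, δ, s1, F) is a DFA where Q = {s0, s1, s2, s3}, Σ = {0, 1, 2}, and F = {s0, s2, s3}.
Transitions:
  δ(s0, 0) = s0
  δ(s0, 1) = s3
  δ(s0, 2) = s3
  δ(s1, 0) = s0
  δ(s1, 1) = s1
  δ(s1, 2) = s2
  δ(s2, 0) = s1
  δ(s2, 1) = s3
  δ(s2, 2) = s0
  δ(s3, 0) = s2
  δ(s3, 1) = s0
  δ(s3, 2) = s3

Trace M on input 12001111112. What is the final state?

s3

s1 --1--> s1
s1 --2--> s2
s2 --0--> s1
s1 --0--> s0
s0 --1--> s3
s3 --1--> s0
s0 --1--> s3
s3 --1--> s0
s0 --1--> s3
s3 --1--> s0
s0 --2--> s3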